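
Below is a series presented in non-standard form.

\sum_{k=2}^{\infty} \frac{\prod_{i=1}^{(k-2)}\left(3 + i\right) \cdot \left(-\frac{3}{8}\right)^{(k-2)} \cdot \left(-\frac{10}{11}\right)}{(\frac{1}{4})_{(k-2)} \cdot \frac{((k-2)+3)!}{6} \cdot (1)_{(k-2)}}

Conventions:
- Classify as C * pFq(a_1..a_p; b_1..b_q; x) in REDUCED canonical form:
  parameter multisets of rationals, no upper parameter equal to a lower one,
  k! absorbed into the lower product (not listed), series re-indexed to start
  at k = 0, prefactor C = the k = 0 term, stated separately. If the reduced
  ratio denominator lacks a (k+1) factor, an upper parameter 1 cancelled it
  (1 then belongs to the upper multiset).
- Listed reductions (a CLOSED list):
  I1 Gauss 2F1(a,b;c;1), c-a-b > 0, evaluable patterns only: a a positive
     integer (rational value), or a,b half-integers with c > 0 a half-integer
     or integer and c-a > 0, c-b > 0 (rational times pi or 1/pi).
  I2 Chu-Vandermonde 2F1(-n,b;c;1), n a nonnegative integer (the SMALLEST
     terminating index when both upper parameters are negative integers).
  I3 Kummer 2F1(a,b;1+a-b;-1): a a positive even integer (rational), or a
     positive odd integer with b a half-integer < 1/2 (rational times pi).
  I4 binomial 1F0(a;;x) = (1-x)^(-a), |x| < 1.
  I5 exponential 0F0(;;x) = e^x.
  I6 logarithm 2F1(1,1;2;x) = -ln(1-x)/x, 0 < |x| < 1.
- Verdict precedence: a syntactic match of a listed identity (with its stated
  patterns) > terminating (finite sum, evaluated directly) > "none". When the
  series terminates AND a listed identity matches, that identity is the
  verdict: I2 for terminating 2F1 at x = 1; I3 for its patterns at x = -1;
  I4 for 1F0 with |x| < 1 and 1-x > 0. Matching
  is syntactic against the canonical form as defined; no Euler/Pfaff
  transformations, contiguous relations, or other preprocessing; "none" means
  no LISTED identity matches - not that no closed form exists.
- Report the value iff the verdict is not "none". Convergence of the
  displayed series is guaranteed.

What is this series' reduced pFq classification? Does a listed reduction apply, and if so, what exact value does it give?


Prefactor -\frac{10}{11}, argument -\frac{3}{8}: 0F1 with upper {-} over lower {\frac{1}{4}}. Verdict: none. No listed pattern accepts 0F1(-; \frac{1}{4}; -\frac{3}{8}).

Key step: with t_0 = -\frac{10}{11}, the parameter 4 appears in both the upper and lower lists and cancels.
Step ratio: r(k) = -\frac{3}{8} * 1 / [(k+\frac{1}{4}) (k+1)] - poly over poly, x = -\frac{3}{8} from leading terms; C = -\frac{10}{11} at k = 0.


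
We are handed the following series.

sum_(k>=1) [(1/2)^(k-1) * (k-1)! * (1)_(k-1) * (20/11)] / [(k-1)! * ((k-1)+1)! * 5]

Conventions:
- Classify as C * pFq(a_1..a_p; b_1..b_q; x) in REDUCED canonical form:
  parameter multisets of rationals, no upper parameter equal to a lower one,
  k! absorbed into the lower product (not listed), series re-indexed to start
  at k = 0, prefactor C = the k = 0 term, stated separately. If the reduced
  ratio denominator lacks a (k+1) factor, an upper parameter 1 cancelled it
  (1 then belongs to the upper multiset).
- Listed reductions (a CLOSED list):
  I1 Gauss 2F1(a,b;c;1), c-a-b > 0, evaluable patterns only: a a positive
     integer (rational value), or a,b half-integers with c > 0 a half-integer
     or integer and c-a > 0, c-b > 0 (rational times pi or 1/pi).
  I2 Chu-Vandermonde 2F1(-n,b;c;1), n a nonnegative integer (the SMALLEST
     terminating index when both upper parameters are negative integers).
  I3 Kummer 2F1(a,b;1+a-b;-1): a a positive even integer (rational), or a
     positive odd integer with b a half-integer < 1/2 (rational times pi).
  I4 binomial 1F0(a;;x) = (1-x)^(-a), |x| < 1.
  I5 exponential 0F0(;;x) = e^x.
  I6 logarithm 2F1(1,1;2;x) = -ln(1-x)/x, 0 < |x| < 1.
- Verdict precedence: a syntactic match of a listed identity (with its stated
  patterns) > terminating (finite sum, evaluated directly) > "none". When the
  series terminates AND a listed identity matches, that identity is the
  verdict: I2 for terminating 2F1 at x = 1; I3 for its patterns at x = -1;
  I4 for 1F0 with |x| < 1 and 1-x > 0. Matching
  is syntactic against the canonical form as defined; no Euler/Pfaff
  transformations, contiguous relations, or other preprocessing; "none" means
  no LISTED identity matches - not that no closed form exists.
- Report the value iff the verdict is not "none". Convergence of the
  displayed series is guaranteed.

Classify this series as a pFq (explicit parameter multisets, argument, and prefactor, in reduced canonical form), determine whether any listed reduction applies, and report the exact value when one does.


Classification (C = 4/11): 2F1 with upper {1, 1}, lower {2}, argument x = 1/2. Verdict: the I6 logarithm reduction fires (the logarithm: parameters (1,1;2), x = 1/2). Exact value: (-8/11) * ln(1/2).

The tell: t_0 being 4/11, the factorial ratio (C = 4/11) (k+a-1)!/(a-1)! is a rising factorial (a)_k.
Step ratio: r(k) = (1/2) * (k+1) (k+1) / [(k+2) (k+1)] - rational in k. x = (1/2); t_0 = 4/11; negate the roots.


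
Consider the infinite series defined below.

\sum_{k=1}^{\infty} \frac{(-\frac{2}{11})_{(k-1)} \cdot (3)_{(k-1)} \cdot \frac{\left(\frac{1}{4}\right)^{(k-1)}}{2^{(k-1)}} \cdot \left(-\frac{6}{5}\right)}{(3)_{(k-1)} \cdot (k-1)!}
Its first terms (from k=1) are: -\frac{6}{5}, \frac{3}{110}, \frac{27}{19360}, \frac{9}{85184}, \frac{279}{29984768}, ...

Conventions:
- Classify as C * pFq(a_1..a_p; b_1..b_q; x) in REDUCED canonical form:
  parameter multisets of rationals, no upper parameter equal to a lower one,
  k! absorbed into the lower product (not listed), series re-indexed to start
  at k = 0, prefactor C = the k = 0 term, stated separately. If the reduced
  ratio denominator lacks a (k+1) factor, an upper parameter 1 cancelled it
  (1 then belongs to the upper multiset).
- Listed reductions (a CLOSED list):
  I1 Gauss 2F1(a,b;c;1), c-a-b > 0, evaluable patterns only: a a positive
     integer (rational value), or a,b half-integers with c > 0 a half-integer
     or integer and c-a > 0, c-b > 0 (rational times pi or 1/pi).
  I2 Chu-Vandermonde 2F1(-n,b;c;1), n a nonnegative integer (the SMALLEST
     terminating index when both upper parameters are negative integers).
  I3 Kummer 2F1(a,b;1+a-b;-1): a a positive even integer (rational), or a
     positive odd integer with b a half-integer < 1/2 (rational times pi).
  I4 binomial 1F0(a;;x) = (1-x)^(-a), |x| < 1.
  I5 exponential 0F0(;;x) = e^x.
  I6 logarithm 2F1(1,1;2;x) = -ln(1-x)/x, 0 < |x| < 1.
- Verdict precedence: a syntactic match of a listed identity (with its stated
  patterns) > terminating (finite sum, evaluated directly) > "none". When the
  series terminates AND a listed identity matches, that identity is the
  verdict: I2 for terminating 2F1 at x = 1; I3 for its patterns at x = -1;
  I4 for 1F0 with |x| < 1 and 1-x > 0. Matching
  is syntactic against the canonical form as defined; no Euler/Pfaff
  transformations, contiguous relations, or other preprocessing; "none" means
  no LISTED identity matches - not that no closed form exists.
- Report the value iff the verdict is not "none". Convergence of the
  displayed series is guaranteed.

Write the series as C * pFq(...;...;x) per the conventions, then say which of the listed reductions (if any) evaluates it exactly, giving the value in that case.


Key observation: with t_0 = -\frac{6}{5}, the two k-th powers (C = -6/5) combine into one argument.
Ratio: r(k) = \frac{1}{8} * (k-\frac{2}{11}) / [(k+1)] - poly over poly, x = \frac{1}{8} from leading terms; C = -\frac{6}{5} at k = 0.

Classification (C = -\frac{6}{5}): 1F0 with upper {-\frac{2}{11}}, lower {-}, argument x = \frac{1}{8}. Verdict: this is the I4 binomial reduction (the 1F0 binomial series: exponent 2/11, x = \frac{1}{8}). Its exact value is \left(-\frac{6}{5}\right) \cdot \left(\frac{7}{8}\right)^{\frac{2}{11}}.


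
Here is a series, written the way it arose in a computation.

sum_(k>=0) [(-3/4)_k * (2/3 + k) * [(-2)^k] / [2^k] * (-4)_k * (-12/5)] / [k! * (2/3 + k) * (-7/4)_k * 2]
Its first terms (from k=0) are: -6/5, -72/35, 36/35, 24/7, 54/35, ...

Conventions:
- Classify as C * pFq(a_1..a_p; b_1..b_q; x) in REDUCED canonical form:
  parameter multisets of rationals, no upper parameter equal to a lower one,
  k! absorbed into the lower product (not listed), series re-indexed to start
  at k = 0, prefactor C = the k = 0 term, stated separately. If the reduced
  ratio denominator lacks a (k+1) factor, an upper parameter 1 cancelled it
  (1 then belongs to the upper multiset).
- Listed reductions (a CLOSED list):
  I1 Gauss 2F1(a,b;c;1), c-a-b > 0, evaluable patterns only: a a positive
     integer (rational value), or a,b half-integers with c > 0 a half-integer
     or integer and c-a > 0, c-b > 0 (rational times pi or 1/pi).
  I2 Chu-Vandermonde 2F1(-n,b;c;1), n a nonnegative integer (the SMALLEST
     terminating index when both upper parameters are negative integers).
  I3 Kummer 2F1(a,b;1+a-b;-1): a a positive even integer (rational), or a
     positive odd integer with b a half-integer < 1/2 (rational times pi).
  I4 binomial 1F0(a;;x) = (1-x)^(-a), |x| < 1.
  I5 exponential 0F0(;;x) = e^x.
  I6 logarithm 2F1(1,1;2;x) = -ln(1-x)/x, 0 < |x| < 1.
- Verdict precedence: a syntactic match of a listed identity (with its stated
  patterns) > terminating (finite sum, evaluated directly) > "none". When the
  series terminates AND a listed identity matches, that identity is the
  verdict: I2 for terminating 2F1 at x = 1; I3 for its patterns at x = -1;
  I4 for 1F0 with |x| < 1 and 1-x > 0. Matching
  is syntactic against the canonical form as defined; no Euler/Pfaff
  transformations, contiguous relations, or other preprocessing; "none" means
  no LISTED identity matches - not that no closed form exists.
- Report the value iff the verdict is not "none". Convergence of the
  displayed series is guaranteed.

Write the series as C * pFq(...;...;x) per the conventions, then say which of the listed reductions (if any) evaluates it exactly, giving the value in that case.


With C = -6/5: the canonical form is 2F1(-4, -3/4; -7/4; -1). Verdict: terminating. With -4 upstairs the series is a 5-term polynomial sum; evaluated term by term. Sum: 96/35.

The tell: from the first term -6/5: striking the common factor k + 2/3 reduces the term (C = -6/5).
Term ratio: r(k) = (-1) * (k-4) (k-3/4) / [(k-7/4) (k+1)] - rational in k. x = (-1); t_0 = -6/5; negate the roots.


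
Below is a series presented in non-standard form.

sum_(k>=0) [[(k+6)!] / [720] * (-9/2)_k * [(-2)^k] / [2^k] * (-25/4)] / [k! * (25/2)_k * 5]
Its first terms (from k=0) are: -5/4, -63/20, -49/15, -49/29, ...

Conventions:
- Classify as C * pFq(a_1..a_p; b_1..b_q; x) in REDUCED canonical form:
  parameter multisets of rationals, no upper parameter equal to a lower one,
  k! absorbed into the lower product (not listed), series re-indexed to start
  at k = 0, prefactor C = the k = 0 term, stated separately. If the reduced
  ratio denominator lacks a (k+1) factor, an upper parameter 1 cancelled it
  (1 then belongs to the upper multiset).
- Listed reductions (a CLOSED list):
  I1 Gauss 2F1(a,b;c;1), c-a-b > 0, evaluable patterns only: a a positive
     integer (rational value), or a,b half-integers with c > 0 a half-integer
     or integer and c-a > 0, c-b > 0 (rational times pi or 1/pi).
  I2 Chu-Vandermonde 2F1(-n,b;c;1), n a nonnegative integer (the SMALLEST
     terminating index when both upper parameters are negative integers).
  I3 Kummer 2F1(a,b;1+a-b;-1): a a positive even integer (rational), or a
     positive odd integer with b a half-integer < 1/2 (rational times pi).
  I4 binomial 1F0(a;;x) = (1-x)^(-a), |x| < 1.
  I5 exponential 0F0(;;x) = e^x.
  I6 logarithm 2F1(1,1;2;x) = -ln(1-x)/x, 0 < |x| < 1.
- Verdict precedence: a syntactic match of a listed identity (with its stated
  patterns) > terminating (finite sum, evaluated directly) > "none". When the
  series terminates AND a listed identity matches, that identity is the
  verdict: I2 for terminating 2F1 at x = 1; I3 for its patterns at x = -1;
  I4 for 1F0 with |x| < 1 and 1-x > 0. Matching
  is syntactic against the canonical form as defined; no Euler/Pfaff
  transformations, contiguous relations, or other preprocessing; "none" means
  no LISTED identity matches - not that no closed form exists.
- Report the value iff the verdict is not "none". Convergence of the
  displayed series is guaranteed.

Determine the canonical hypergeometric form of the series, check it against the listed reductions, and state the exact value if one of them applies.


Reduced: x = -1, 2F1, upper = {-9/2, 7}, lower = {25/2}, C = -5/4. Verdict (x = -1): Kummer (I3) applies (x = -1; c = 25/2 equals 1+a-b for upper {-9/2, 7}: listed pattern). Value: (-1673196525/536870912) * pi.

First insight: t_0 being -5/4, the two k-th powers (C = -5/4, x = -1) combine into one argument.
Term ratio: r(k) = (-1) * (k-9/2) (k+7) / [(k+25/2) (k+1)] - poly over poly, x = (-1) from leading terms; C = -5/4 at k = 0.


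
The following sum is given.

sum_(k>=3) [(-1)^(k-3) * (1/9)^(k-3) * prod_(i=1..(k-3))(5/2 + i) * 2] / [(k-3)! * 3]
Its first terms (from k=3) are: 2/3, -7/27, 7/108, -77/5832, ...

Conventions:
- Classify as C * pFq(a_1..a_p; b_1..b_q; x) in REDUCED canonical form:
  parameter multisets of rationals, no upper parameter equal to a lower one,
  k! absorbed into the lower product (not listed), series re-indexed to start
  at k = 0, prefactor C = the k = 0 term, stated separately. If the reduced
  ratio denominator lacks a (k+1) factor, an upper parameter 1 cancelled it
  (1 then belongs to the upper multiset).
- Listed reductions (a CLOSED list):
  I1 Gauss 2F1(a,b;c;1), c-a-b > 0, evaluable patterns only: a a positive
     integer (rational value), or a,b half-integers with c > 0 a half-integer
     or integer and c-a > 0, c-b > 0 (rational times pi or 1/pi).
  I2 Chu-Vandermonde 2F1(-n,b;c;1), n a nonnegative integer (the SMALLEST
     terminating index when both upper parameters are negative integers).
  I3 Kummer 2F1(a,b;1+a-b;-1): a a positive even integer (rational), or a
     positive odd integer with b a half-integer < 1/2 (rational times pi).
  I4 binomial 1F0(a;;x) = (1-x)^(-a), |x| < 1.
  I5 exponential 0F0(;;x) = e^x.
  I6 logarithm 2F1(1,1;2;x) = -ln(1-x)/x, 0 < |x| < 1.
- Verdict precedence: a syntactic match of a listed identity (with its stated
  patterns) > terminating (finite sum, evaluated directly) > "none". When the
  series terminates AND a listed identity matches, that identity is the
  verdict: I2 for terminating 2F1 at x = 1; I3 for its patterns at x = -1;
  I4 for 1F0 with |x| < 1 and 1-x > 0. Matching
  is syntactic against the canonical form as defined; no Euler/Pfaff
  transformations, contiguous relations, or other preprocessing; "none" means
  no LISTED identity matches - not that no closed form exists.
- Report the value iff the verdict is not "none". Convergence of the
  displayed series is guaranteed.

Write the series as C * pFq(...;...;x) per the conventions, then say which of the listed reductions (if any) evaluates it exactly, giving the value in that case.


Canonical form: C = 2/3 times 1F0 with upper {7/2}, lower {-}, x = -1/9. Verdict at x = -1/9: binomial (I4) matches (the 1F0 binomial series: exponent -7/2, x = -1/9). Value: (2/3) * (10/9)^(-7/2).

The tell: t_0 = 2/3 here, and the (-1)^k factor (C = 2/3, x = -1/9) folds into the argument's sign.
Adjacent-term ratio: r(k) = (-1/9) * (k+7/2) / [(k+1)] ; factor over Q: parameters, x = (-1/9), and C = 2/3.


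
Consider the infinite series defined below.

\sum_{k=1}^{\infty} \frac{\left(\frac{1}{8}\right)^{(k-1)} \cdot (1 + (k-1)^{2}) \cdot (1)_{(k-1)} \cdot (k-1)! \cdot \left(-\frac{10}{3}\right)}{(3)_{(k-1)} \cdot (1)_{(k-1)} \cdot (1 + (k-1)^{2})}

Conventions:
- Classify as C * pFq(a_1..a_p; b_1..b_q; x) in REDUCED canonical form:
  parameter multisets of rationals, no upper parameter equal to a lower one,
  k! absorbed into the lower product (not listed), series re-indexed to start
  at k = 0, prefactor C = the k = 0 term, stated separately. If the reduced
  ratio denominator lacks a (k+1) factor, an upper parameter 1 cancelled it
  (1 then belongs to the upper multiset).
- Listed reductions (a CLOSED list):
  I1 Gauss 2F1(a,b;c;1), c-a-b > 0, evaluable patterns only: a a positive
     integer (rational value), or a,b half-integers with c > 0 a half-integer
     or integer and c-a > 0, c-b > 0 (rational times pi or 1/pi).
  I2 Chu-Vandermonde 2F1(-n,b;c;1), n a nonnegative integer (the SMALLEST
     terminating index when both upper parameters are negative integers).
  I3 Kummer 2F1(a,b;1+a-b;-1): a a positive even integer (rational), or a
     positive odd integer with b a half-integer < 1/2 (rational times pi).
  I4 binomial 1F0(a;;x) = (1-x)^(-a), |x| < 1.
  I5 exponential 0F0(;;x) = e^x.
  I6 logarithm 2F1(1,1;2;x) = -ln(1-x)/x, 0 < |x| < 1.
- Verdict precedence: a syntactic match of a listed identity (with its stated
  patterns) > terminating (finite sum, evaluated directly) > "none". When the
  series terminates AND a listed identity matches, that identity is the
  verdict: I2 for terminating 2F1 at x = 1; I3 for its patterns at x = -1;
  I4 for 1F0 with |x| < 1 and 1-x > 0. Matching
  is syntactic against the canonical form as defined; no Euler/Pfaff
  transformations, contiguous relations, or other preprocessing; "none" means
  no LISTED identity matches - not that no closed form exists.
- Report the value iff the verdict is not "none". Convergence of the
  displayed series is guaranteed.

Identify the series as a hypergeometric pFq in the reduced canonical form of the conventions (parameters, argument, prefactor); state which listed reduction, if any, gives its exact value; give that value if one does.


Key observation: t_0 = -\frac{10}{3} here, and the factor k^2 + 1 cancels (top and bottom), leaving prefactor -10/3.
Ratio: r(k) = \frac{1}{8} * (k+1) (k+1) / [(k+3) (k+1)] - rational; roots negated = parameters, x = \frac{1}{8}, C = -\frac{10}{3}.

At argument \frac{1}{8}: a 2F1 with upper {1, 1}, lower {3}, scaled by C = -\frac{10}{3}. Verdict: none. A 2F1 with upper {1, 1} fits none of I1-I6 at x = \frac{1}{8}; the sum runs forever.


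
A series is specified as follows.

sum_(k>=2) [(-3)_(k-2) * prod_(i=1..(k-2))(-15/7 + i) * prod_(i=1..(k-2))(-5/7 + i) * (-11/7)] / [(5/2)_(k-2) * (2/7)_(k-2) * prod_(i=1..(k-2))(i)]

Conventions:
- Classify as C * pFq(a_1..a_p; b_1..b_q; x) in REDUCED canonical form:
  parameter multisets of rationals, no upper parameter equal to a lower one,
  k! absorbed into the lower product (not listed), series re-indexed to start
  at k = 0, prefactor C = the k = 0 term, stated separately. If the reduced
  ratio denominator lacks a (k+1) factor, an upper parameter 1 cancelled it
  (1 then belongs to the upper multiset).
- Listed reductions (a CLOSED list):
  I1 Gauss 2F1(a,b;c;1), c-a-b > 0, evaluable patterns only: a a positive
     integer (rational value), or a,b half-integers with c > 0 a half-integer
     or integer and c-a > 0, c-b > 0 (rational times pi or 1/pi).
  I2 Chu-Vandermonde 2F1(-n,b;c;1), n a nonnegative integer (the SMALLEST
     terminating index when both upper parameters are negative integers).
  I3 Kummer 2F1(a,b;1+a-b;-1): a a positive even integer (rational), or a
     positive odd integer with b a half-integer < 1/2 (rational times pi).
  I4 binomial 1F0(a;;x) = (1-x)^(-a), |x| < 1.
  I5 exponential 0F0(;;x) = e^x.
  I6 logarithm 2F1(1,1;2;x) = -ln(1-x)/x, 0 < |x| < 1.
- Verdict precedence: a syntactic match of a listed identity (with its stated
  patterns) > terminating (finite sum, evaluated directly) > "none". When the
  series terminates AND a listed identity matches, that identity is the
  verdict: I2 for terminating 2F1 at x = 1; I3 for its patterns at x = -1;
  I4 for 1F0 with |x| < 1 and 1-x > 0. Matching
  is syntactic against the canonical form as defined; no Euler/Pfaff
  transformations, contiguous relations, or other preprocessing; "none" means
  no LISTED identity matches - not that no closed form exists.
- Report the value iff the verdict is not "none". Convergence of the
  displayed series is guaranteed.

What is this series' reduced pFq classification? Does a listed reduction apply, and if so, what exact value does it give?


Prefactor -11/7, argument 1: 2F1 with upper {-3, -8/7} over lower {5/2}. Verdict: this is the Chu-Vandermonde identity I2 (terminating 2F1 at x = 1 with n = 3, b = -8/7, c = 5/2). Exact value: -192049/50421.

The tell: with t_0 = -11/7, the running product (prefactor -11/7) telescopes to a rising factorial.
Adjacent-term ratio: r(k) = 1 * (k-3) (k-8/7) / [(k+5/2) (k+1)] - rational; roots negated = parameters, x = 1, C = -11/7.


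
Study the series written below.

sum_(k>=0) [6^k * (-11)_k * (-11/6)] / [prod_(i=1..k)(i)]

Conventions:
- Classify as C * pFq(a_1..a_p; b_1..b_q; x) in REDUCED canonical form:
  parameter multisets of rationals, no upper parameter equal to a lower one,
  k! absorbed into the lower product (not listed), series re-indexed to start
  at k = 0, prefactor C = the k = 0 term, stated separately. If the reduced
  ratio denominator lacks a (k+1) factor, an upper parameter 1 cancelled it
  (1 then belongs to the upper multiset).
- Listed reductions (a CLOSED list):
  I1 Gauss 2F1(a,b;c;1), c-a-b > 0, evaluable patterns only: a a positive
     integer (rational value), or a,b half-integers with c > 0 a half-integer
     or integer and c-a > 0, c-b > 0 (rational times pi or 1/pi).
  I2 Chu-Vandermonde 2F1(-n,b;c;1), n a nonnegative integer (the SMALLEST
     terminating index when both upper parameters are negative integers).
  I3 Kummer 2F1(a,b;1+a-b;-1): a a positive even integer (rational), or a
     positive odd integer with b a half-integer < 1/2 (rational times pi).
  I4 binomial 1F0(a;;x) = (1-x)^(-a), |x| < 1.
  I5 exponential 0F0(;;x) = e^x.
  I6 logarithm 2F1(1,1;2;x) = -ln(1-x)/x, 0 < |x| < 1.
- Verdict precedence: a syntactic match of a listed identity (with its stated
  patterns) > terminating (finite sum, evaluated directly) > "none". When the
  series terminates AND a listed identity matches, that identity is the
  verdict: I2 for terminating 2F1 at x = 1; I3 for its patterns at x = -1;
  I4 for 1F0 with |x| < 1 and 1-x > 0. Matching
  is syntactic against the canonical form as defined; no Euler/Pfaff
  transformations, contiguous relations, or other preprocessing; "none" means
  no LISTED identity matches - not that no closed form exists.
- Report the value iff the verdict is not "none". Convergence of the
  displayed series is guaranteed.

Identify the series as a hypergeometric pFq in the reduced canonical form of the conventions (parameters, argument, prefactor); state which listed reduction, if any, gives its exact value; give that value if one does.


Reduced: x = 6, 1F0, upper = {-11}, lower = {-}, C = -11/6. Verdict: terminating - no listed pattern fits, but -11 in the upper list cuts the series at k = 11; direct evaluation. Hence: 537109375/6.

First insight: x = 6 and the product of the first k integers (prefactor -11/6) is k!.
Adjacent-term ratio: r(k) = 6 * (k-11) / [(k+1)] - poly over poly, x = 6 from leading terms; C = -11/6 at k = 0.


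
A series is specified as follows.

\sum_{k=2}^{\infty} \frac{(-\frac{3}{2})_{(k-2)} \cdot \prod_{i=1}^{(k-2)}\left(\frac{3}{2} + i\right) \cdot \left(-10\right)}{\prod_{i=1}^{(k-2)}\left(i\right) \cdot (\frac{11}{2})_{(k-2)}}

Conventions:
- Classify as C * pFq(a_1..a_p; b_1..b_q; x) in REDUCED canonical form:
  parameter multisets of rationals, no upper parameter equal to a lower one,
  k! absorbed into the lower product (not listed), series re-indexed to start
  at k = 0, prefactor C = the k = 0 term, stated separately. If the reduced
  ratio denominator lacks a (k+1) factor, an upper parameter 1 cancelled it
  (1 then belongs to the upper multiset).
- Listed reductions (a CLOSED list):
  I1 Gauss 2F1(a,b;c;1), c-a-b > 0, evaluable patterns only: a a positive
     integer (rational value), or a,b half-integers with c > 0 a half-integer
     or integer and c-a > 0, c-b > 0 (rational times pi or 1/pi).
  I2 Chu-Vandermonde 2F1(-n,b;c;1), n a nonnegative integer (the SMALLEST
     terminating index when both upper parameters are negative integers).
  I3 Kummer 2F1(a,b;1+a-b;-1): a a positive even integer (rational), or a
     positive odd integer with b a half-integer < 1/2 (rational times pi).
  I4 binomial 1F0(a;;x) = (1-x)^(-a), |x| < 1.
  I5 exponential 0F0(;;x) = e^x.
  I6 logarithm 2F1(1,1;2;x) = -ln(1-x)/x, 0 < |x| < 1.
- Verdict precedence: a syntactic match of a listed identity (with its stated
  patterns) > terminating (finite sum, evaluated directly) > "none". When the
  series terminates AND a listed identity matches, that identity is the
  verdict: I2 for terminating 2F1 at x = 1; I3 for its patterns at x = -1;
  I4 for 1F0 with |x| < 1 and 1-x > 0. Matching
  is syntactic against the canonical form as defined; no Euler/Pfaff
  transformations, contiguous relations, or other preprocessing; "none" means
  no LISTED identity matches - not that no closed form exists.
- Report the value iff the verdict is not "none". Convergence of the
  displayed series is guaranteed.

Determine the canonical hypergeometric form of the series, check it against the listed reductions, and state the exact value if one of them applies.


Key observation: with t_0 = -10, the running product (C = -10) telescopes to a rising factorial.
Consecutive-term ratio: r(k) = 1 * (k-\frac{3}{2}) (k+\frac{5}{2}) / [(k+\frac{11}{2}) (k+1)] - poly over poly, x = 1 from leading terms; C = -10 at k = 0.

At argument 1: a 2F1 with upper {-\frac{3}{2}, \frac{5}{2}}, lower {\frac{11}{2}}, scaled by C = -10. Verdict: Gauss's theorem I1 (half-integer case) matches (x = 1; upper {-\frac{3}{2}, \frac{5}{2}} half-integers, c = \frac{11}{2} in the evaluable pattern). Exact value: \left(-\frac{11025}{8192}\right) \cdot \pi.


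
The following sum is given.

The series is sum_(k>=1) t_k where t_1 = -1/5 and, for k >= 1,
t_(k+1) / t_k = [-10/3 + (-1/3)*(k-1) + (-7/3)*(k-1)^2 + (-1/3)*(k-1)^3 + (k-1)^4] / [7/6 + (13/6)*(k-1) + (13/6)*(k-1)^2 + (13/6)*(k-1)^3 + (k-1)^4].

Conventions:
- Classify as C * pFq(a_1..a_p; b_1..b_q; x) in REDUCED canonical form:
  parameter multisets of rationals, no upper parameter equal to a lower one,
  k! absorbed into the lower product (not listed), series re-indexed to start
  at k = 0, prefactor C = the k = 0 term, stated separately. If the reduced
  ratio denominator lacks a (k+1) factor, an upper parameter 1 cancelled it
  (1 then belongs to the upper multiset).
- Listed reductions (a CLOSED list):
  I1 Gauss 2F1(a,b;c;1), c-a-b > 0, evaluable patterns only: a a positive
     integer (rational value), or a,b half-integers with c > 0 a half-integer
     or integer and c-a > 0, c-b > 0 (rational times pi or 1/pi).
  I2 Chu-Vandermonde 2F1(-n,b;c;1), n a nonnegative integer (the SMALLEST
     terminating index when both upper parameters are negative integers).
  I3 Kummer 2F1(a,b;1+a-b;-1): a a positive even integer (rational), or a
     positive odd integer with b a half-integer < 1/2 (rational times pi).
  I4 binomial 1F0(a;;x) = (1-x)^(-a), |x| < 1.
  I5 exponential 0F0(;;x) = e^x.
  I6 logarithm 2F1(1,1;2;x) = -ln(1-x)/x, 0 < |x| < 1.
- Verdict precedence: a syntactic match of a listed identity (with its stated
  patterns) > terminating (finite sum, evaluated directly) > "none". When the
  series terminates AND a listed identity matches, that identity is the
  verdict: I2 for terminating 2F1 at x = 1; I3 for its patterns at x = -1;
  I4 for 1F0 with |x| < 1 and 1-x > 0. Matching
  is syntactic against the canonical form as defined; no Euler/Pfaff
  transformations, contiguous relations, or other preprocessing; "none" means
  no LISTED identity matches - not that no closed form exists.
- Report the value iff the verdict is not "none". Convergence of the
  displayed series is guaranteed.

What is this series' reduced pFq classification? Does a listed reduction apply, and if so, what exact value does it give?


With C = -1/5: the canonical form is 2F1(-2, 5/3; 7/6; 1). Verdict: Vandermonde's identity (I2) fires (terminating 2F1 at x = 1 with n = 2, b = 5/3, c = 7/6). Value: 9/455.

First insight: t_0 being -1/5, cancel k^2 + 1 from the displayed ratio first; then prefactor -1/5.
Consecutive-term ratio: r(k) = 1 * (k-2) (k+5/3) / [(k+7/6) (k+1)] - rational; roots negated = parameters, x = 1, C = -1/5.


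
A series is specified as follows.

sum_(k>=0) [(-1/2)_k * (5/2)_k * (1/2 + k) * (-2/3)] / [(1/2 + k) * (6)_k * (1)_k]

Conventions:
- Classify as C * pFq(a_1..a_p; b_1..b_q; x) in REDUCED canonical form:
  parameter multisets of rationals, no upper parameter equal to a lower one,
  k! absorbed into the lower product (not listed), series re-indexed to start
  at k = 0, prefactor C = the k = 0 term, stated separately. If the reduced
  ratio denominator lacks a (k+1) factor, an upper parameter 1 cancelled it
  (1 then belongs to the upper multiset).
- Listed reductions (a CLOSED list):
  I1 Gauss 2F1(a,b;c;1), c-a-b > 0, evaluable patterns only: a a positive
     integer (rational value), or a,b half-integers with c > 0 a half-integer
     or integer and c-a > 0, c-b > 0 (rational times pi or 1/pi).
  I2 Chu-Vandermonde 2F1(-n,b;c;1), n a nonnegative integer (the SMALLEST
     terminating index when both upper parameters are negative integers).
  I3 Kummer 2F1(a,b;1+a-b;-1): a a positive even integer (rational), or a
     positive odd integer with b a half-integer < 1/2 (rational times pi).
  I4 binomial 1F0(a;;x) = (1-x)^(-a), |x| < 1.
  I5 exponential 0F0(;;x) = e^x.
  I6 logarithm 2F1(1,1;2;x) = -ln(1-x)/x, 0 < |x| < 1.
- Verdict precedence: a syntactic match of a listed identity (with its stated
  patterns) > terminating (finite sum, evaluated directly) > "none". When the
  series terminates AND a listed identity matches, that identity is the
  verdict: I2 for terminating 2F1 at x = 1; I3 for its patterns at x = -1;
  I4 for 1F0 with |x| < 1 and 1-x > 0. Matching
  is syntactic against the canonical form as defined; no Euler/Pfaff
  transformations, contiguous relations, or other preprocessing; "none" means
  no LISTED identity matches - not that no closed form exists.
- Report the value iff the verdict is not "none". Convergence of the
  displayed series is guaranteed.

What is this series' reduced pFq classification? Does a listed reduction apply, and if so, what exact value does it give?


Structural cue: from the first term -2/3: the factor k + 1/2 cancels (top and bottom), leaving prefactor -2/3.
Adjacent-term ratio: r(k) = 1 * (k-1/2) (k+5/2) / [(k+6) (k+1)] ; factor over Q: parameters, x = 1, and C = -2/3.

x = 1 here; the reduced form reads 2F1, upper {-1/2, 5/2}, lower {6}, C = -2/3. Verdict: Gauss's theorem I1 (half-integer case) matches (x = 1; upper {-1/2, 5/2} half-integers, c = 6 in the evaluable pattern). Its exact value is (-16384/10395) / pi.


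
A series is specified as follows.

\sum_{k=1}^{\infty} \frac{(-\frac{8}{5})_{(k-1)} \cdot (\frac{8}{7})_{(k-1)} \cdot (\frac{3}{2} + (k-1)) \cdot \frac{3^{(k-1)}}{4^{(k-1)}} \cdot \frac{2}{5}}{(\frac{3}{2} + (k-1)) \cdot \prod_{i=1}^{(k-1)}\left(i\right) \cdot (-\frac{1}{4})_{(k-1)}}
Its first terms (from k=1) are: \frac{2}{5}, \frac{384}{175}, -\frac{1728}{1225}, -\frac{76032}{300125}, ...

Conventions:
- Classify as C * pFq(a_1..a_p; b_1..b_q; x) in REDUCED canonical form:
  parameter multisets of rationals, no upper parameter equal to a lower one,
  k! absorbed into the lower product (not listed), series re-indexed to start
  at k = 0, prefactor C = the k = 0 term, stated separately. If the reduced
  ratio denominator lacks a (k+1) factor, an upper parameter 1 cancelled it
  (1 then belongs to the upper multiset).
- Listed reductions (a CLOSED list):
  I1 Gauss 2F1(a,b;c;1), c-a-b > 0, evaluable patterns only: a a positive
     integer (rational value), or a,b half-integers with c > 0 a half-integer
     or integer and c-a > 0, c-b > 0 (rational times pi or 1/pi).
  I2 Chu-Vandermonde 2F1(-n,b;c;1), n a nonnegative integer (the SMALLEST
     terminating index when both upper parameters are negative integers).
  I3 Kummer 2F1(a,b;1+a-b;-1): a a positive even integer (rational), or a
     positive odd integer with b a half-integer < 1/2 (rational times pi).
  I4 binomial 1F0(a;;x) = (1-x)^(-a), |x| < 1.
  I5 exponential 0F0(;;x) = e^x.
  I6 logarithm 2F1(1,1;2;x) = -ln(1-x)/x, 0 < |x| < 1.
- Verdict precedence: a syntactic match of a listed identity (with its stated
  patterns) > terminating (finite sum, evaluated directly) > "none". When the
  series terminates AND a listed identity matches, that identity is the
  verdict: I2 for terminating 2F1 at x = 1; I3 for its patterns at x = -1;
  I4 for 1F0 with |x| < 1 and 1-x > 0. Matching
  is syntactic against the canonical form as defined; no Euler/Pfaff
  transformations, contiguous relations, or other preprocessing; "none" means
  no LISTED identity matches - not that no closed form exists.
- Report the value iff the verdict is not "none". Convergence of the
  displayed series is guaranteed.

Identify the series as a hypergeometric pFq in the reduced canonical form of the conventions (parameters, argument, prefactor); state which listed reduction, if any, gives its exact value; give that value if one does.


At argument \frac{3}{4}: a 2F1 with upper {-\frac{8}{5}, \frac{8}{7}}, lower {-\frac{1}{4}}, scaled by C = \frac{2}{5}. Verdict: no listed reduction: x = \frac{3}{4} and upper {-\frac{8}{5}, \frac{8}{7}} fail every I1-I6 pattern.

Key observation: with t_0 = \frac{2}{5}, the two geometric factors (C = 2/5, x = 3/4) combine into one argument.
Step ratio: r(k) = \frac{3}{4} * (k-\frac{8}{5}) (k+\frac{8}{7}) / [(k-\frac{1}{4}) (k+1)] ; factor over Q: parameters, x = \frac{3}{4}, and C = \frac{2}{5}.


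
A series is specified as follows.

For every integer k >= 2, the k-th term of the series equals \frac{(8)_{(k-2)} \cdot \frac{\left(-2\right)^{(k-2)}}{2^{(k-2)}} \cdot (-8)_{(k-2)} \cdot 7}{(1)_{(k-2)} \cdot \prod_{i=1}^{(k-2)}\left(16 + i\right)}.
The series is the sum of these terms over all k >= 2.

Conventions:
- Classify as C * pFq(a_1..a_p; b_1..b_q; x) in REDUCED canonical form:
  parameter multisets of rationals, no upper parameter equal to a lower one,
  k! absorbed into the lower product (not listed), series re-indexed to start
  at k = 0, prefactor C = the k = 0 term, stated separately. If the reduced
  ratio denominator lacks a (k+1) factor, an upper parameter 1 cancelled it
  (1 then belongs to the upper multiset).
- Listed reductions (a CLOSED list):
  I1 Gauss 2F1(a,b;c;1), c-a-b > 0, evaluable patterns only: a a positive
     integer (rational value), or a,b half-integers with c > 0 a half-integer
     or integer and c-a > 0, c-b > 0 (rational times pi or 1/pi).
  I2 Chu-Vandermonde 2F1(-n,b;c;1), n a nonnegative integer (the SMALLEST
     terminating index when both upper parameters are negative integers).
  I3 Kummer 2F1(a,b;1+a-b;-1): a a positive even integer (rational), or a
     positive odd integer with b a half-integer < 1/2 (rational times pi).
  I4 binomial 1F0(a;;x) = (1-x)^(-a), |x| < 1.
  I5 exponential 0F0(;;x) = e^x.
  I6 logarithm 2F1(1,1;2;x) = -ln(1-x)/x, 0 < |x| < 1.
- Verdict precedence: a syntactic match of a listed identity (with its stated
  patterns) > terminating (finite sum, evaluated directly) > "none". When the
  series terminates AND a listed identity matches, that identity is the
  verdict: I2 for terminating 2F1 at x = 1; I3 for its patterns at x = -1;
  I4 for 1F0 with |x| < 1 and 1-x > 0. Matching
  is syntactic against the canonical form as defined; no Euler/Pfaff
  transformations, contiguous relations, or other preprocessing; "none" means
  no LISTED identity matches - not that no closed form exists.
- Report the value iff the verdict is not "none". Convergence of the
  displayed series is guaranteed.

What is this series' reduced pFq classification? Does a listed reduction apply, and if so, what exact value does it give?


Structural cue: t_0 being 7, the two k-th powers (C = 7) combine into one argument.
Term ratio: r(k) = -1 * (k-8) (k+8) / [(k+17) (k+1)] - poly over poly, x = -1 from leading terms; C = 7 at k = 0.

At argument -1: a 2F1 with upper {-8, 8}, lower {17}, scaled by C = 7. Verdict: the Kummer evaluation I3 fires (x = -1; c = 17 equals 1+a-b for upper {-8, 8}: listed pattern). Exact value: 182.


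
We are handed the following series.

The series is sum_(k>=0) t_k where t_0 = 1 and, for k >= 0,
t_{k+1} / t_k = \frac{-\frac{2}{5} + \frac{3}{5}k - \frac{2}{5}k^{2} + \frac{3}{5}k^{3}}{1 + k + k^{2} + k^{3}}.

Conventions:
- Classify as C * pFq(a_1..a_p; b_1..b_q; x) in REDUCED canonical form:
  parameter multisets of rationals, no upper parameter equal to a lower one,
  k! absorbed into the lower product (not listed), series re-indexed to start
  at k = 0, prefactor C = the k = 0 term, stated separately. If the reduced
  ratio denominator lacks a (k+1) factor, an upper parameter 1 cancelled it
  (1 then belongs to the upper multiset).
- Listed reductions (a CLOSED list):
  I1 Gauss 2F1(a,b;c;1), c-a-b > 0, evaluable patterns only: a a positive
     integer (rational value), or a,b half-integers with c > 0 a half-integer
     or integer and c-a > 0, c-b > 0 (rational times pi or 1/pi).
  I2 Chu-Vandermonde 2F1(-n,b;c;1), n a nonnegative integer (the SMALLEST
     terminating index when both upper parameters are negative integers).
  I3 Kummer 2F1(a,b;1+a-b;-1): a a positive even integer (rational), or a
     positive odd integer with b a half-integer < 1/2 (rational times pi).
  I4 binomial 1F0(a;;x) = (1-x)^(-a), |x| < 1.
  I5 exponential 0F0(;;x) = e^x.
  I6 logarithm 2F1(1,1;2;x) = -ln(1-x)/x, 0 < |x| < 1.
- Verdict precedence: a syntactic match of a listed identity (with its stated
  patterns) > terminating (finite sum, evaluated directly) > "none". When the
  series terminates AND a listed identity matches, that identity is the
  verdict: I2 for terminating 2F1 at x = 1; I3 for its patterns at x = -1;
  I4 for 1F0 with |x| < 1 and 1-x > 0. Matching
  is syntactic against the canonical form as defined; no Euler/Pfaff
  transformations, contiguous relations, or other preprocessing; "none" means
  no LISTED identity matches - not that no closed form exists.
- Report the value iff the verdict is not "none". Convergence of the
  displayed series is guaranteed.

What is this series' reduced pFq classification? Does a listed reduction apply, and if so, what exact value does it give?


At argument \frac{3}{5}: a 1F0 with upper {-\frac{2}{3}}, lower {-}, scaled by C = 1. Verdict at x = \frac{3}{5}: the binomial series (I4) matches (the 1F0 binomial series: exponent 2/3, x = \frac{3}{5}). Exact value: \left(\frac{2}{5}\right)^{\frac{2}{3}}.

Key observation: t_0 = 1 here, and cancel k^2 + 1 from the displayed ratio first; then C = 1.
Ratio: r(k) = \frac{3}{5} * (k-\frac{2}{3}) / [(k+1)] - rational in k, leading ratio \frac{3}{5}; with t_0 = 1, classification follows.


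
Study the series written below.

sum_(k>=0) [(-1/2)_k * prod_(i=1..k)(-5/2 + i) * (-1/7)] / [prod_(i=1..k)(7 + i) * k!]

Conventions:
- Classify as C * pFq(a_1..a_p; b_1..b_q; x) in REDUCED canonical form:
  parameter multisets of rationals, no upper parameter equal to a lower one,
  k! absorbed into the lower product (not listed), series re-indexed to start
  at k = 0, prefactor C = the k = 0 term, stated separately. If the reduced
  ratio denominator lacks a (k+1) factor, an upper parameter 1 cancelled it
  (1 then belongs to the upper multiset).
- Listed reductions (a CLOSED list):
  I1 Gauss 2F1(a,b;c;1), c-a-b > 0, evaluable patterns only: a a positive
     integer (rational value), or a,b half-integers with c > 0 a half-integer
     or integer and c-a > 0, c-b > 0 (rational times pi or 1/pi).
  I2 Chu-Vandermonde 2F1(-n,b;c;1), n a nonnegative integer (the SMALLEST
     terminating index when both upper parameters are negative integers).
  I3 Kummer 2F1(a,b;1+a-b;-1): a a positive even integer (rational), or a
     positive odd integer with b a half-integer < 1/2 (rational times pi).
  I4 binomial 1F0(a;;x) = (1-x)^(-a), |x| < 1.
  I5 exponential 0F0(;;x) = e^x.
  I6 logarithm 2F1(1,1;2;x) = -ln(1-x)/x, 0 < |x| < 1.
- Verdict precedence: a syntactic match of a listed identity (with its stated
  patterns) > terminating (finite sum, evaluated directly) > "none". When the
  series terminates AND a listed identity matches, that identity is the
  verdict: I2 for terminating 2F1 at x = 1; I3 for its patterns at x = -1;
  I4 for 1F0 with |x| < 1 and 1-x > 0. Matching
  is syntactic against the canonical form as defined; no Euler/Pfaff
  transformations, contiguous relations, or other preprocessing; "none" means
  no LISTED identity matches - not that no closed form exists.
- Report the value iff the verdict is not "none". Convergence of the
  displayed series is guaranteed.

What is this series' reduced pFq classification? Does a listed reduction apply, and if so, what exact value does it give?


Structural cue: from the first term -1/7: the running product (C = -1/7, x = 1) telescopes to a rising factorial.
Ratio: r(k) = 1 * (k-3/2) (k-1/2) / [(k+8) (k+1)] - rational in k, leading ratio 1; with t_0 = -1/7, classification follows.

Reduced: x = 1, 2F1, upper = {-3/2, -1/2}, lower = {8}, C = -1/7. Verdict: Gauss's theorem I1 (half-integer case) applies (x = 1; upper {-3/2, -1/2} half-integers, c = 8 in the evaluable pattern). Sum: (-268435456/547521975) / pi.
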